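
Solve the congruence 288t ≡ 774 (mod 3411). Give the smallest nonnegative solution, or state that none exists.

358

gcd(3411, 288) = 9.
9 divides 774, so solutions exist.
By Bézout, 288·(154) + 3411·(-13) = 9.
So 288·(154) ≡ 9 (mod 3411); multiply by 86: t ≡ 13244 (mod 379).
Smallest nonnegative: t = 13244 mod 379 = 358.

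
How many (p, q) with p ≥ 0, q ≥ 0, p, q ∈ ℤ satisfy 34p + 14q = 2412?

10

gcd(34, 14) = 2  (34 = 2*14 + 6, 14 = 2*6 + 2, 6 = 3*2).
Back-substituting, 34*(-2) + 14*(5) = 2.
Scale by 1206: one solution is (-2412, 6030). Reduce p mod 7: (3, 165).
General: p = 3 + 7t, q = 165 - 17t.
p ≥ 0 ⇒ t ≥ 0; q ≥ 0 ⇒ t ≤ 9. So t ∈ [0, 9]: 10 solutions.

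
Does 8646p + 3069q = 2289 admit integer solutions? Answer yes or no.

gcd(8646, 3069) = 33.
33 does not divide 2289 (remainder 12), so no integer solutions.

no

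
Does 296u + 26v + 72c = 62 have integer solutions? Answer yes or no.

gcd(296, 26) = 2  (296 = 11·26 + 10, 26 = 2·10 + 6, 10 = 1·6 + 4, 6 = 1·4 + 2, 4 = 2·2).
gcd(2, 72) = 2.
2 divides 62, so integer solutions exist.

yes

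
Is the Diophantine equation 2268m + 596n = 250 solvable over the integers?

gcd(2268, 596) = 4  (2268 = 3×596 + 480, 596 = 1×480 + 116, 480 = 4×116 + 16, 116 = 7×16 + 4, 16 = 4×4).
4 does not divide 250 (remainder 2), so no integer solutions.

no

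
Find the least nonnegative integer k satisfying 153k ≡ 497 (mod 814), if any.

gcd(814, 153) = 1  (814 = 5*153 + 49, 153 = 3*49 + 6, 49 = 8*6 + 1, 6 = 6*1).
1 divides 497, so solutions exist.
Back-substituting, 153*(-133) + 814*(25) = 1.
So 153*(-133) ≡ 1 (mod 814); multiply by 497: k ≡ -66101 (mod 814).
Smallest nonnegative: k = -66101 mod 814 = 647.

647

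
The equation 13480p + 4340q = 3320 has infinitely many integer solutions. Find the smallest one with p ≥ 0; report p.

111

gcd(13480, 4340):
  13480 = 3*4340 + 460
  4340 = 9*460 + 200
  460 = 2*200 + 60
  200 = 3*60 + 20
  60 = 3*20
so gcd(13480, 4340) = 20.
20 divides 3320, so solutions exist.
Back-substitute for Bézout coefficients:
  20 = 200 - 3*60
  ... = 13480*(-66) + 4340*(205)
Scale by 3320/20 = 166: (p₀, q₀) = (-10956, 34030).
General solution: p = -10956 + 217t, q = 34030 - 674t for integer t.
p ≥ 0: smallest is -10956 mod 217 = 111 (at t = 51), with q = -344.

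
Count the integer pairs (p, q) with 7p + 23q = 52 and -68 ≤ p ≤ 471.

23

gcd(23, 7):
  23 = 3×7 + 2
  7 = 3×2 + 1
  2 = 2×1
so gcd(23, 7) = 1.
Back-substitute for Bézout coefficients:
  1 = 7 - 3×2
  ... = 7×(10) + 23×(-3)
Scale by 52: particular solution (520, -156); reduce p mod 23: (14, -2).
General solution: p = 14 + 23t, q = -2 - 7t for integer t.
-68 ≤ 14 + 23t ≤ 471 gives t ∈ [-3, 19], which is 23 values.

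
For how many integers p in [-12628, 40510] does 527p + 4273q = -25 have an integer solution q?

12

gcd(4273, 527):
  4273 = 8×527 + 57
  527 = 9×57 + 14
  57 = 4×14 + 1
  14 = 14×1
so gcd(4273, 527) = 1.
Back-substitute for Bézout coefficients:
  1 = 57 - 4×14
  ... = 527×(-300) + 4273×(37)
Scale by -25: particular solution (7500, -925); reduce p mod 4273: (3227, -398).
General solution: p = 3227 + 4273t, q = -398 - 527t for integer t.
-12628 ≤ 3227 + 4273t ≤ 40510 gives t ∈ [-3, 8], which is 12 values.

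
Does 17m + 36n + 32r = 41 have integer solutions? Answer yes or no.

gcd(36, 17) = 1.
gcd(1, 32) = 1.
1 divides 41, so integer solutions exist.

yes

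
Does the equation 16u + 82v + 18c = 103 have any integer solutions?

gcd(82, 16) = 2.
gcd(2, 18) = 2.
2 does not divide 103 (remainder 1), so no integer solutions.

no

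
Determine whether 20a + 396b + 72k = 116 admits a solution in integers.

gcd(396, 20) = 4  (396 = 19×20 + 16, 20 = 1×16 + 4, 16 = 4×4).
gcd(4, 72) = 4.
4 divides 116, so integer solutions exist.

yes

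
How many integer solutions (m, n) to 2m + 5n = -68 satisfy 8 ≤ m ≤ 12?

gcd(5, 2) = 1.
By Bézout, 2×(-2) + 5×(1) = 1.
Particular solution: (1, -14).
General solution: m = 1 + 5t, n = -14 - 2t for integer t.
8 ≤ 1 + 5t ≤ 12 gives t ∈ [2, 2], which is 1 value.

1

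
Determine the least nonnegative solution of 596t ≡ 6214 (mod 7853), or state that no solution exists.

5887

gcd(7853, 596) = 1.
1 divides 6214, so solutions exist.
By Bézout, 596×(-2543) + 7853×(193) = 1.
So 596×(-2543) ≡ 1 (mod 7853); multiply by 6214: t ≡ -15802202 (mod 7853).
Smallest nonnegative: t = -15802202 mod 7853 = 5887.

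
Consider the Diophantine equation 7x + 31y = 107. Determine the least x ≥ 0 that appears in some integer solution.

2

gcd(31, 7) = 1.
1 divides 107, so solutions exist.
By Bézout, 7×(9) + 31×(-2) = 1.
Scale by 107/1 = 107: (x₀, y₀) = (963, -214).
General solution: x = 963 + 31t, y = -214 - 7t for integer t.
x ≥ 0: smallest is 963 mod 31 = 2 (at t = -31), with y = 3.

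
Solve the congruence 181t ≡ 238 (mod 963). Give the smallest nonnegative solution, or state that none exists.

544

gcd(963, 181) = 1.
1 divides 238, so solutions exist.
By Bézout, 181·(415) + 963·(-78) = 1.
So 181·(415) ≡ 1 (mod 963); multiply by 238: t ≡ 98770 (mod 963).
Smallest nonnegative: t = 98770 mod 963 = 544.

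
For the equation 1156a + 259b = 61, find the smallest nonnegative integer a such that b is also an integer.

89

gcd(1156, 259) = 1  (1156 = 4·259 + 120, 259 = 2·120 + 19, 120 = 6·19 + 6, 19 = 3·6 + 1, 6 = 6·1).
1 divides 61, so solutions exist.
Back-substituting, 1156·(-41) + 259·(183) = 1.
Scale by 61/1 = 61: (a₀, b₀) = (-2501, 11163).
General solution: a = -2501 + 259t, b = 11163 - 1156t for integer t.
a ≥ 0: smallest is -2501 mod 259 = 89 (at t = 10), with b = -397.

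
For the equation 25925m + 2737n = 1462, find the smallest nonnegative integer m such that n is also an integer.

124

gcd(25925, 2737) = 17  (25925 = 9*2737 + 1292, 2737 = 2*1292 + 153, 1292 = 8*153 + 68, 153 = 2*68 + 17, 68 = 4*17).
17 divides 1462, so solutions exist.
Back-substituting, 25925*(-36) + 2737*(341) = 17.
Scale by 1462/17 = 86: (m₀, n₀) = (-3096, 29326).
General solution: m = -3096 + 161t, n = 29326 - 1525t for integer t.
m ≥ 0: smallest is -3096 mod 161 = 124 (at t = 20), with n = -1174.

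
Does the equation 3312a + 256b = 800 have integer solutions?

yes

gcd(3312, 256) = 16.
16 divides 800, so integer solutions exist.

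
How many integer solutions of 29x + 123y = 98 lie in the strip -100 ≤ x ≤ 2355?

20

gcd(123, 29) = 1  (123 = 4·29 + 7, 29 = 4·7 + 1, 7 = 7·1).
Back-substituting, 29·(17) + 123·(-4) = 1.
Scale by 98: particular solution (1666, -392); reduce x mod 123: (67, -15).
General solution: x = 67 + 123t, y = -15 - 29t for integer t.
-100 ≤ 67 + 123t ≤ 2355 gives t ∈ [-1, 18], which is 20 values.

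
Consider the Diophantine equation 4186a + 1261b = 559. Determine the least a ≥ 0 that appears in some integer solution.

gcd(4186, 1261) = 13.
13 divides 559, so solutions exist.
By Bézout, 4186*(-25) + 1261*(83) = 13.
Scale by 559/13 = 43: (a₀, b₀) = (-1075, 3569).
General solution: a = -1075 + 97t, b = 3569 - 322t for integer t.
a ≥ 0: smallest is -1075 mod 97 = 89 (at t = 12), with b = -295.

89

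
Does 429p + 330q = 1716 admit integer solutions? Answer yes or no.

gcd(429, 330):
  429 = 1·330 + 99
  330 = 3·99 + 33
  99 = 3·33
so gcd(429, 330) = 33.
33 divides 1716, so integer solutions exist.

yes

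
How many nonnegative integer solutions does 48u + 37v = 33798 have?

19

gcd(48, 37) = 1.
By Bézout, 48·(-10) + 37·(13) = 1.
One solution: (15, 894).
General: u = 15 + 37t, v = 894 - 48t.
u ≥ 0 ⇒ t ≥ 0; v ≥ 0 ⇒ t ≤ 18. So t ∈ [0, 18]: 19 solutions.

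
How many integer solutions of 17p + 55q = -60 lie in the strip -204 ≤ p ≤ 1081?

gcd(55, 17) = 1.
By Bézout, 17·(13) + 55·(-4) = 1.
Particular solution: (45, -15).
General solution: p = 45 + 55t, q = -15 - 17t for integer t.
-204 ≤ 45 + 55t ≤ 1081 gives t ∈ [-4, 18], which is 23 values.

23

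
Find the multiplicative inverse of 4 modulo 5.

4

gcd(5, 4) = 1.
By Bézout, 4·(-1) + 5·(1) = 1.
So 4·-1 ≡ 1 (mod 5), and -1 mod 5 = 4.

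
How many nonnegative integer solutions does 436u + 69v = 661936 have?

gcd(436, 69):
  436 = 6*69 + 22
  69 = 3*22 + 3
  22 = 7*3 + 1
  3 = 3*1
so gcd(436, 69) = 1.
Back-substitute for Bézout coefficients:
  1 = 22 - 7*3
  ... = 436*(22) + 69*(-139)
Scale by 661936: one solution is (14562592, -92009104). Reduce u mod 69: (4, 9568).
General: u = 4 + 69t, v = 9568 - 436t.
u ≥ 0 ⇒ t ≥ 0; v ≥ 0 ⇒ t ≤ 21. So t ∈ [0, 21]: 22 solutions.

22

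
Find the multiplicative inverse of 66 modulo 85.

gcd(85, 66) = 1.
By Bézout, 66*(-9) + 85*(7) = 1.
So 66*-9 ≡ 1 (mod 85), and -9 mod 85 = 76.

76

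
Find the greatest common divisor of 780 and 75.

gcd(780, 75):
  780 = 10*75 + 30
  75 = 2*30 + 15
  30 = 2*15
so gcd(780, 75) = 15.

15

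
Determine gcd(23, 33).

gcd(33, 23):
  33 = 1×23 + 10
  23 = 2×10 + 3
  10 = 3×3 + 1
  3 = 3×1
so gcd(33, 23) = 1.

1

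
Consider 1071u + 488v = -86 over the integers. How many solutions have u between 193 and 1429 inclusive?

3

gcd(1071, 488) = 1  (1071 = 2×488 + 95, 488 = 5×95 + 13, 95 = 7×13 + 4, 13 = 3×4 + 1, 4 = 4×1).
Back-substituting, 1071×(-113) + 488×(248) = 1.
Scale by -86: particular solution (9718, -21328); reduce u mod 488: (446, -979).
General solution: u = 446 + 488t, v = -979 - 1071t for integer t.
193 ≤ 446 + 488t ≤ 1429 gives t ∈ [0, 2], which is 3 values.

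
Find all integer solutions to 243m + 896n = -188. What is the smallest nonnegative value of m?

556

gcd(896, 243) = 1  (896 = 3·243 + 167, 243 = 1·167 + 76, 167 = 2·76 + 15, 76 = 5·15 + 1, 15 = 15·1).
1 divides -188, so solutions exist.
Back-substituting, 243·(59) + 896·(-16) = 1.
Scale by -188/1 = -188: (m₀, n₀) = (-11092, 3008).
General solution: m = -11092 + 896t, n = 3008 - 243t for integer t.
m ≥ 0: smallest is -11092 mod 896 = 556 (at t = 13), with n = -151.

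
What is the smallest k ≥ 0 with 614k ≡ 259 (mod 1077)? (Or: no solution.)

gcd(1077, 614) = 1  (1077 = 1·614 + 463, 614 = 1·463 + 151, 463 = 3·151 + 10, 151 = 15·10 + 1, 10 = 10·1).
1 divides 259, so solutions exist.
Back-substituting, 614·(107) + 1077·(-61) = 1.
So 614·(107) ≡ 1 (mod 1077); multiply by 259: k ≡ 27713 (mod 1077).
Smallest nonnegative: k = 27713 mod 1077 = 788.

788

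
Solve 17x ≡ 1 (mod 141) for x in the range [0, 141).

83

gcd(141, 17) = 1.
By Bézout, 17×(-58) + 141×(7) = 1.
So 17×-58 ≡ 1 (mod 141), and -58 mod 141 = 83.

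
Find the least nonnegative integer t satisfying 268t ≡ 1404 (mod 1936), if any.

417

gcd(1936, 268):
  1936 = 7*268 + 60
  268 = 4*60 + 28
  60 = 2*28 + 4
  28 = 7*4
so gcd(1936, 268) = 4.
4 divides 1404, so solutions exist.
Back-substitute for Bézout coefficients:
  4 = 60 - 2*28
  ... = 268*(-65) + 1936*(9)
So 268*(-65) ≡ 4 (mod 1936); multiply by 351: t ≡ -22815 (mod 484).
Smallest nonnegative: t = -22815 mod 484 = 417.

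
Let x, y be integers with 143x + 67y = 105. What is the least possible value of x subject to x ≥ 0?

gcd(143, 67) = 1.
1 divides 105, so solutions exist.
By Bézout, 143·(15) + 67·(-32) = 1.
Scale by 105/1 = 105: (x₀, y₀) = (1575, -3360).
General solution: x = 1575 + 67t, y = -3360 - 143t for integer t.
x ≥ 0: smallest is 1575 mod 67 = 34 (at t = -23), with y = -71.

34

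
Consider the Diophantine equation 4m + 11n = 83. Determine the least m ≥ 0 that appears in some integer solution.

gcd(11, 4):
  11 = 2·4 + 3
  4 = 1·3 + 1
  3 = 3·1
so gcd(11, 4) = 1.
1 divides 83, so solutions exist.
Back-substitute for Bézout coefficients:
  1 = 4 - 1·3
  ... = 4·(3) + 11·(-1)
Scale by 83/1 = 83: (m₀, n₀) = (249, -83).
General solution: m = 249 + 11t, n = -83 - 4t for integer t.
m ≥ 0: smallest is 249 mod 11 = 7 (at t = -22), with n = 5.

7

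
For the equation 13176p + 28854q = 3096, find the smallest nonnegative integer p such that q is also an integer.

701

gcd(28854, 13176):
  28854 = 2·13176 + 2502
  13176 = 5·2502 + 666
  2502 = 3·666 + 504
  666 = 1·504 + 162
  504 = 3·162 + 18
  162 = 9·18
so gcd(28854, 13176) = 18.
18 divides 3096, so solutions exist.
Back-substitute for Bézout coefficients:
  18 = 504 - 3·162
  ... = 13176·(-173) + 28854·(79)
Scale by 3096/18 = 172: (p₀, q₀) = (-29756, 13588).
General solution: p = -29756 + 1603t, q = 13588 - 732t for integer t.
p ≥ 0: smallest is -29756 mod 1603 = 701 (at t = 19), with q = -320.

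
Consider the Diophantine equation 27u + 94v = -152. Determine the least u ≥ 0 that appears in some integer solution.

64

gcd(94, 27):
  94 = 3*27 + 13
  27 = 2*13 + 1
  13 = 13*1
so gcd(94, 27) = 1.
1 divides -152, so solutions exist.
Back-substitute for Bézout coefficients:
  1 = 27 - 2*13
  ... = 27*(7) + 94*(-2)
Scale by -152/1 = -152: (u₀, v₀) = (-1064, 304).
General solution: u = -1064 + 94t, v = 304 - 27t for integer t.
u ≥ 0: smallest is -1064 mod 94 = 64 (at t = 12), with v = -20.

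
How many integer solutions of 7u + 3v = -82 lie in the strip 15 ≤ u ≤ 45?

gcd(7, 3):
  7 = 2×3 + 1
  3 = 3×1
so gcd(7, 3) = 1.
Back-substitute for Bézout coefficients:
  1 = 7 - 2×3
  ... = 7×(1) + 3×(-2)
Scale by -82: particular solution (-82, 164); reduce u mod 3: (2, -32).
General solution: u = 2 + 3t, v = -32 - 7t for integer t.
15 ≤ 2 + 3t ≤ 45 gives t ∈ [5, 14], which is 10 values.

10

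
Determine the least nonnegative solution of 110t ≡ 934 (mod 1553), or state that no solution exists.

1025

gcd(1553, 110) = 1  (1553 = 14*110 + 13, 110 = 8*13 + 6, 13 = 2*6 + 1, 6 = 6*1).
1 divides 934, so solutions exist.
Back-substituting, 110*(-240) + 1553*(17) = 1.
So 110*(-240) ≡ 1 (mod 1553); multiply by 934: t ≡ -224160 (mod 1553).
Smallest nonnegative: t = -224160 mod 1553 = 1025.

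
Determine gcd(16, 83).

1

gcd(83, 16):
  83 = 5×16 + 3
  16 = 5×3 + 1
  3 = 3×1
so gcd(83, 16) = 1.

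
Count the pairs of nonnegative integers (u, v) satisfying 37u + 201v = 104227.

14

gcd(201, 37):
  201 = 5*37 + 16
  37 = 2*16 + 5
  16 = 3*5 + 1
  5 = 5*1
so gcd(201, 37) = 1.
Back-substitute for Bézout coefficients:
  1 = 16 - 3*5
  ... = 37*(-38) + 201*(7)
Scale by 104227: one solution is (-3960626, 729589). Reduce u mod 201: (79, 504).
General: u = 79 + 201t, v = 504 - 37t.
u ≥ 0 ⇒ t ≥ 0; v ≥ 0 ⇒ t ≤ 13. So t ∈ [0, 13]: 14 solutions.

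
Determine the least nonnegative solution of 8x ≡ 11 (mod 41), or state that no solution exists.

gcd(41, 8) = 1.
1 divides 11, so solutions exist.
By Bézout, 8×(-5) + 41×(1) = 1.
So 8×(-5) ≡ 1 (mod 41); multiply by 11: x ≡ -55 (mod 41).
Smallest nonnegative: x = -55 mod 41 = 27.

27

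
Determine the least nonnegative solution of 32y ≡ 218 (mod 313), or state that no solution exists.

222

gcd(313, 32) = 1.
1 divides 218, so solutions exist.
By Bézout, 32*(-88) + 313*(9) = 1.
So 32*(-88) ≡ 1 (mod 313); multiply by 218: y ≡ -19184 (mod 313).
Smallest nonnegative: y = -19184 mod 313 = 222.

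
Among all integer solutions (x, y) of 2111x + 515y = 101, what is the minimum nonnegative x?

416

gcd(2111, 515) = 1.
1 divides 101, so solutions exist.
By Bézout, 2111×(101) + 515×(-414) = 1.
Scale by 101/1 = 101: (x₀, y₀) = (10201, -41814).
General solution: x = 10201 + 515t, y = -41814 - 2111t for integer t.
x ≥ 0: smallest is 10201 mod 515 = 416 (at t = -19), with y = -1705.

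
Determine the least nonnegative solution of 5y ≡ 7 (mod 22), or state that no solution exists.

19

gcd(22, 5) = 1.
1 divides 7, so solutions exist.
By Bézout, 5*(9) + 22*(-2) = 1.
So 5*(9) ≡ 1 (mod 22); multiply by 7: y ≡ 63 (mod 22).
Smallest nonnegative: y = 63 mod 22 = 19.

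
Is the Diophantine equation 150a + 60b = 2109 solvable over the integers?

no

gcd(150, 60) = 30  (150 = 2*60 + 30, 60 = 2*30).
30 does not divide 2109 (remainder 9), so no integer solutions.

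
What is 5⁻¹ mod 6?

5

gcd(6, 5) = 1.
By Bézout, 5·(-1) + 6·(1) = 1.
So 5·-1 ≡ 1 (mod 6), and -1 mod 6 = 5.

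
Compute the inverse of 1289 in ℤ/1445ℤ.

gcd(1445, 1289) = 1.
By Bézout, 1289×(-176) + 1445×(157) = 1.
So 1289×-176 ≡ 1 (mod 1445), and -176 mod 1445 = 1269.

1269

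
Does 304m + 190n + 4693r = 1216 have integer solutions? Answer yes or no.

yes

gcd(304, 190) = 38  (304 = 1×190 + 114, 190 = 1×114 + 76, 114 = 1×76 + 38, 76 = 2×38).
gcd(38, 4693) = 19.
19 divides 1216, so integer solutions exist.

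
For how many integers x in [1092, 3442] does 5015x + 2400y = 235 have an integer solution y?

gcd(5015, 2400):
  5015 = 2·2400 + 215
  2400 = 11·215 + 35
  215 = 6·35 + 5
  35 = 7·5
so gcd(5015, 2400) = 5.
Back-substitute for Bézout coefficients:
  5 = 215 - 6·35
  ... = 5015·(67) + 2400·(-140)
Scale by 47: particular solution (3149, -6580); reduce x mod 480: (269, -562).
General solution: x = 269 + 480t, y = -562 - 1003t for integer t.
1092 ≤ 269 + 480t ≤ 3442 gives t ∈ [2, 6], which is 5 values.

5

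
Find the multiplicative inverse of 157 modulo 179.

122

gcd(179, 157):
  179 = 1*157 + 22
  157 = 7*22 + 3
  22 = 7*3 + 1
  3 = 3*1
so gcd(179, 157) = 1.
Back-substitute for Bézout coefficients:
  1 = 22 - 7*3
  ... = 157*(-57) + 179*(50)
So 157*-57 ≡ 1 (mod 179), and -57 mod 179 = 122.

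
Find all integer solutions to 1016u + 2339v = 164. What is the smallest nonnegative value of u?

1317

gcd(2339, 1016) = 1  (2339 = 2*1016 + 307, 1016 = 3*307 + 95, 307 = 3*95 + 22, 95 = 4*22 + 7, 22 = 3*7 + 1, 7 = 7*1).
1 divides 164, so solutions exist.
Back-substituting, 1016*(-320) + 2339*(139) = 1.
Scale by 164/1 = 164: (u₀, v₀) = (-52480, 22796).
General solution: u = -52480 + 2339t, v = 22796 - 1016t for integer t.
u ≥ 0: smallest is -52480 mod 2339 = 1317 (at t = 23), with v = -572.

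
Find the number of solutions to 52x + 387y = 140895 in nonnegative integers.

7

gcd(387, 52) = 1  (387 = 7·52 + 23, 52 = 2·23 + 6, 23 = 3·6 + 5, 6 = 1·5 + 1, 5 = 5·1).
Back-substituting, 52·(67) + 387·(-9) = 1.
Scale by 140895: one solution is (9439965, -1268055). Reduce x mod 387: (261, 329).
General: x = 261 + 387t, y = 329 - 52t.
x ≥ 0 ⇒ t ≥ 0; y ≥ 0 ⇒ t ≤ 6. So t ∈ [0, 6]: 7 solutions.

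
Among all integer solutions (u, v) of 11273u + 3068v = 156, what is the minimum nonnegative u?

2340

gcd(11273, 3068):
  11273 = 3×3068 + 2069
  3068 = 1×2069 + 999
  2069 = 2×999 + 71
  999 = 14×71 + 5
  71 = 14×5 + 1
  5 = 5×1
so gcd(11273, 3068) = 1.
1 divides 156, so solutions exist.
Back-substitute for Bézout coefficients:
  1 = 71 - 14×5
  ... = 11273×(605) + 3068×(-2223)
Scale by 156/1 = 156: (u₀, v₀) = (94380, -346788).
General solution: u = 94380 + 3068t, v = -346788 - 11273t for integer t.
u ≥ 0: smallest is 94380 mod 3068 = 2340 (at t = -30), with v = -8598.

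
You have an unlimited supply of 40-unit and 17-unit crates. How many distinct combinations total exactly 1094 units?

Need nonnegative integers with 40j + 17k = 1094.
gcd(40, 17) = 1, and 40·(3) + 17·(-7) = 1.
So (j₀, k₀) = (3282, -7658); general j = 3282 + 17t, k = -7658 - 40t.
j ≥ 0 ⇒ t ≥ -193; k ≥ 0 ⇒ t ≤ -192. That's 2 values of t.

2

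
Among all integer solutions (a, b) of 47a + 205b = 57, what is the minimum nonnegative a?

gcd(205, 47):
  205 = 4×47 + 17
  47 = 2×17 + 13
  17 = 1×13 + 4
  13 = 3×4 + 1
  4 = 4×1
so gcd(205, 47) = 1.
1 divides 57, so solutions exist.
Back-substitute for Bézout coefficients:
  1 = 13 - 3×4
  ... = 47×(48) + 205×(-11)
Scale by 57/1 = 57: (a₀, b₀) = (2736, -627).
General solution: a = 2736 + 205t, b = -627 - 47t for integer t.
a ≥ 0: smallest is 2736 mod 205 = 71 (at t = -13), with b = -16.

71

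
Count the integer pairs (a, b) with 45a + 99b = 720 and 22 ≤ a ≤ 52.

gcd(99, 45) = 9  (99 = 2×45 + 9, 45 = 5×9).
Back-substituting, 45×(-2) + 99×(1) = 9.
Scale by 80: particular solution (-160, 80); reduce a mod 11: (5, 5).
General solution: a = 5 + 11t, b = 5 - 5t for integer t.
22 ≤ 5 + 11t ≤ 52 gives t ∈ [2, 4], which is 3 values.

3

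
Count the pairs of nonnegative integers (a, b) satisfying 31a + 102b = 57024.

18

gcd(102, 31):
  102 = 3*31 + 9
  31 = 3*9 + 4
  9 = 2*4 + 1
  4 = 4*1
so gcd(102, 31) = 1.
Back-substitute for Bézout coefficients:
  1 = 9 - 2*4
  ... = 31*(-23) + 102*(7)
Scale by 57024: one solution is (-1311552, 399168). Reduce a mod 102: (66, 539).
General: a = 66 + 102t, b = 539 - 31t.
a ≥ 0 ⇒ t ≥ 0; b ≥ 0 ⇒ t ≤ 17. So t ∈ [0, 17]: 18 solutions.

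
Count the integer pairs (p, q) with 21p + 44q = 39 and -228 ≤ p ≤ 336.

13

gcd(44, 21) = 1.
By Bézout, 21×(21) + 44×(-10) = 1.
Particular solution: (27, -12).
General solution: p = 27 + 44t, q = -12 - 21t for integer t.
-228 ≤ 27 + 44t ≤ 336 gives t ∈ [-5, 7], which is 13 values.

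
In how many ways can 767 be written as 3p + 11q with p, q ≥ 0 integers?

gcd(11, 3) = 1  (11 = 3*3 + 2, 3 = 1*2 + 1, 2 = 2*1).
Back-substituting, 3*(4) + 11*(-1) = 1.
Scale by 767: one solution is (3068, -767). Reduce p mod 11: (10, 67).
General: p = 10 + 11t, q = 67 - 3t.
p ≥ 0 ⇒ t ≥ 0; q ≥ 0 ⇒ t ≤ 22. So t ∈ [0, 22]: 23 solutions.

23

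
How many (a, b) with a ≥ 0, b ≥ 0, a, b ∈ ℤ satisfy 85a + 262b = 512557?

24

gcd(262, 85) = 1  (262 = 3·85 + 7, 85 = 12·7 + 1, 7 = 7·1).
Back-substituting, 85·(37) + 262·(-12) = 1.
Scale by 512557: one solution is (18964609, -6150684). Reduce a mod 262: (1, 1956).
General: a = 1 + 262t, b = 1956 - 85t.
a ≥ 0 ⇒ t ≥ 0; b ≥ 0 ⇒ t ≤ 23. So t ∈ [0, 23]: 24 solutions.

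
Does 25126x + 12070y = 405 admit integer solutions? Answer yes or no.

gcd(25126, 12070):
  25126 = 2·12070 + 986
  12070 = 12·986 + 238
  986 = 4·238 + 34
  238 = 7·34
so gcd(25126, 12070) = 34.
34 does not divide 405 (remainder 31), so no integer solutions.

no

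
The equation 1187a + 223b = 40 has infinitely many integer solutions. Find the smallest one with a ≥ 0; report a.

174

gcd(1187, 223):
  1187 = 5×223 + 72
  223 = 3×72 + 7
  72 = 10×7 + 2
  7 = 3×2 + 1
  2 = 2×1
so gcd(1187, 223) = 1.
1 divides 40, so solutions exist.
Back-substitute for Bézout coefficients:
  1 = 7 - 3×2
  ... = 1187×(-96) + 223×(511)
Scale by 40/1 = 40: (a₀, b₀) = (-3840, 20440).
General solution: a = -3840 + 223t, b = 20440 - 1187t for integer t.
a ≥ 0: smallest is -3840 mod 223 = 174 (at t = 18), with b = -926.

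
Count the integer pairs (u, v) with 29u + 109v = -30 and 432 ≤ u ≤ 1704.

gcd(109, 29) = 1  (109 = 3·29 + 22, 29 = 1·22 + 7, 22 = 3·7 + 1, 7 = 7·1).
Back-substituting, 29·(-15) + 109·(4) = 1.
Scale by -30: particular solution (450, -120); reduce u mod 109: (14, -4).
General solution: u = 14 + 109t, v = -4 - 29t for integer t.
432 ≤ 14 + 109t ≤ 1704 gives t ∈ [4, 15], which is 12 values.

12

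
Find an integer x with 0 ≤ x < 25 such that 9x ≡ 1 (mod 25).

gcd(25, 9) = 1.
By Bézout, 9*(-11) + 25*(4) = 1.
So 9*-11 ≡ 1 (mod 25), and -11 mod 25 = 14.

14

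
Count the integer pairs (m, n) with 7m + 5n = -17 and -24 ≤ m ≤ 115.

28

gcd(7, 5) = 1  (7 = 1×5 + 2, 5 = 2×2 + 1, 2 = 2×1).
Back-substituting, 7×(-2) + 5×(3) = 1.
Scale by -17: particular solution (34, -51); reduce m mod 5: (4, -9).
General solution: m = 4 + 5t, n = -9 - 7t for integer t.
-24 ≤ 4 + 5t ≤ 115 gives t ∈ [-5, 22], which is 28 values.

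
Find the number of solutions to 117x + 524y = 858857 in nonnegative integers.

14

gcd(524, 117):
  524 = 4×117 + 56
  117 = 2×56 + 5
  56 = 11×5 + 1
  5 = 5×1
so gcd(524, 117) = 1.
Back-substitute for Bézout coefficients:
  1 = 56 - 11×5
  ... = 117×(-103) + 524×(23)
Scale by 858857: one solution is (-88462271, 19753711). Reduce x mod 524: (457, 1537).
General: x = 457 + 524t, y = 1537 - 117t.
x ≥ 0 ⇒ t ≥ 0; y ≥ 0 ⇒ t ≤ 13. So t ∈ [0, 13]: 14 solutions.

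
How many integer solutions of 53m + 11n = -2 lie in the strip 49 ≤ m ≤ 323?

gcd(53, 11) = 1.
By Bézout, 53×(5) + 11×(-24) = 1.
Particular solution: (1, -5).
General solution: m = 1 + 11t, n = -5 - 53t for integer t.
49 ≤ 1 + 11t ≤ 323 gives t ∈ [5, 29], which is 25 values.

25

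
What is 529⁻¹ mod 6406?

gcd(6406, 529) = 1.
By Bézout, 529·(2761) + 6406·(-228) = 1.
So 529·2761 ≡ 1 (mod 6406), and 2761 mod 6406 = 2761.

2761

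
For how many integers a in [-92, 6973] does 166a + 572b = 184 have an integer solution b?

25

gcd(572, 166) = 2  (572 = 3×166 + 74, 166 = 2×74 + 18, 74 = 4×18 + 2, 18 = 9×2).
Back-substituting, 166×(-31) + 572×(9) = 2.
Scale by 92: particular solution (-2852, 828); reduce a mod 286: (8, -2).
General solution: a = 8 + 286t, b = -2 - 83t for integer t.
-92 ≤ 8 + 286t ≤ 6973 gives t ∈ [0, 24], which is 25 values.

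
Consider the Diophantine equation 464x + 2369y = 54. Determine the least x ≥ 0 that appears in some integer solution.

gcd(2369, 464) = 1.
1 divides 54, so solutions exist.
By Bézout, 464×(-822) + 2369×(161) = 1.
Scale by 54/1 = 54: (x₀, y₀) = (-44388, 8694).
General solution: x = -44388 + 2369t, y = 8694 - 464t for integer t.
x ≥ 0: smallest is -44388 mod 2369 = 623 (at t = 19), with y = -122.

623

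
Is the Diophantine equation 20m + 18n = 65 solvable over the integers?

no

gcd(20, 18) = 2  (20 = 1*18 + 2, 18 = 9*2).
2 does not divide 65 (remainder 1), so no integer solutions.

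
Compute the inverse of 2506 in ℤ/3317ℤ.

409

gcd(3317, 2506) = 1  (3317 = 1·2506 + 811, 2506 = 3·811 + 73, 811 = 11·73 + 8, 73 = 9·8 + 1, 8 = 8·1).
Back-substituting, 2506·(409) + 3317·(-309) = 1.
So 2506·409 ≡ 1 (mod 3317), and 409 mod 3317 = 409.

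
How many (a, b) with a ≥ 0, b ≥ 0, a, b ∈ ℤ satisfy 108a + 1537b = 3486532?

21

gcd(1537, 108):
  1537 = 14×108 + 25
  108 = 4×25 + 8
  25 = 3×8 + 1
  8 = 8×1
so gcd(1537, 108) = 1.
Back-substitute for Bézout coefficients:
  1 = 25 - 3×8
  ... = 108×(-185) + 1537×(13)
Scale by 3486532: one solution is (-645008420, 45324916). Reduce a mod 1537: (1315, 2176).
General: a = 1315 + 1537t, b = 2176 - 108t.
a ≥ 0 ⇒ t ≥ 0; b ≥ 0 ⇒ t ≤ 20. So t ∈ [0, 20]: 21 solutions.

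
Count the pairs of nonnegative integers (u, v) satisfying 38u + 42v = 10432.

13

gcd(42, 38) = 2  (42 = 1×38 + 4, 38 = 9×4 + 2, 4 = 2×2).
Back-substituting, 38×(10) + 42×(-9) = 2.
Scale by 5216: one solution is (52160, -46944). Reduce u mod 21: (17, 233).
General: u = 17 + 21t, v = 233 - 19t.
u ≥ 0 ⇒ t ≥ 0; v ≥ 0 ⇒ t ≤ 12. So t ∈ [0, 12]: 13 solutions.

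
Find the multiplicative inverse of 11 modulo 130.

gcd(130, 11) = 1  (130 = 11×11 + 9, 11 = 1×9 + 2, 9 = 4×2 + 1, 2 = 2×1).
Back-substituting, 11×(-59) + 130×(5) = 1.
So 11×-59 ≡ 1 (mod 130), and -59 mod 130 = 71.

71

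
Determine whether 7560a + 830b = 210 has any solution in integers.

gcd(7560, 830) = 10  (7560 = 9*830 + 90, 830 = 9*90 + 20, 90 = 4*20 + 10, 20 = 2*10).
10 divides 210, so integer solutions exist.

yes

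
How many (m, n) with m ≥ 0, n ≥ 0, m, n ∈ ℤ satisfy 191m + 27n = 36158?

gcd(191, 27) = 1.
By Bézout, 191·(-13) + 27·(92) = 1.
One solution: (16, 1226).
General: m = 16 + 27t, n = 1226 - 191t.
m ≥ 0 ⇒ t ≥ 0; n ≥ 0 ⇒ t ≤ 6. So t ∈ [0, 6]: 7 solutions.

7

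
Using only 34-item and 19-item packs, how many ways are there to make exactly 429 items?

Need nonnegative integers with 34j + 19k = 429.
gcd(34, 19) = 1, and 34·(-5) + 19·(9) = 1.
So (j₀, k₀) = (-2145, 3861); general j = -2145 + 19t, k = 3861 - 34t.
j ≥ 0 ⇒ t ≥ 113; k ≥ 0 ⇒ t ≤ 113. That's 1 value of t.

1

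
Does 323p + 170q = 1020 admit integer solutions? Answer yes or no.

yes

gcd(323, 170) = 17  (323 = 1·170 + 153, 170 = 1·153 + 17, 153 = 9·17).
17 divides 1020, so integer solutions exist.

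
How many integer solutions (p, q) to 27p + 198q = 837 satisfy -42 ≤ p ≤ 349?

gcd(198, 27) = 9  (198 = 7·27 + 9, 27 = 3·9).
Back-substituting, 27·(-7) + 198·(1) = 9.
Scale by 93: particular solution (-651, 93); reduce p mod 22: (9, 3).
General solution: p = 9 + 22t, q = 3 - 3t for integer t.
-42 ≤ 9 + 22t ≤ 349 gives t ∈ [-2, 15], which is 18 values.

18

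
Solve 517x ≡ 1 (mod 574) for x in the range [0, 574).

433

gcd(574, 517):
  574 = 1*517 + 57
  517 = 9*57 + 4
  57 = 14*4 + 1
  4 = 4*1
so gcd(574, 517) = 1.
Back-substitute for Bézout coefficients:
  1 = 57 - 14*4
  ... = 517*(-141) + 574*(127)
So 517*-141 ≡ 1 (mod 574), and -141 mod 574 = 433.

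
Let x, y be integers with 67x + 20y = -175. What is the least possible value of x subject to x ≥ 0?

15

gcd(67, 20):
  67 = 3·20 + 7
  20 = 2·7 + 6
  7 = 1·6 + 1
  6 = 6·1
so gcd(67, 20) = 1.
1 divides -175, so solutions exist.
Back-substitute for Bézout coefficients:
  1 = 7 - 1·6
  ... = 67·(3) + 20·(-10)
Scale by -175/1 = -175: (x₀, y₀) = (-525, 1750).
General solution: x = -525 + 20t, y = 1750 - 67t for integer t.
x ≥ 0: smallest is -525 mod 20 = 15 (at t = 27), with y = -59.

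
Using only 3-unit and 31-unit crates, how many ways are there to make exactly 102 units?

Need nonnegative integers with 3j + 31k = 102.
gcd(3, 31) = 1, and 3·(-10) + 31·(1) = 1.
So (j₀, k₀) = (-1020, 102); general j = -1020 + 31t, k = 102 - 3t.
j ≥ 0 ⇒ t ≥ 33; k ≥ 0 ⇒ t ≤ 34. That's 2 values of t.

2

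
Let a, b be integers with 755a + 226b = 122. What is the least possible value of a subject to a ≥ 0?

28

gcd(755, 226):
  755 = 3×226 + 77
  226 = 2×77 + 72
  77 = 1×72 + 5
  72 = 14×5 + 2
  5 = 2×2 + 1
  2 = 2×1
so gcd(755, 226) = 1.
1 divides 122, so solutions exist.
Back-substitute for Bézout coefficients:
  1 = 5 - 2×2
  ... = 755×(91) + 226×(-304)
Scale by 122/1 = 122: (a₀, b₀) = (11102, -37088).
General solution: a = 11102 + 226t, b = -37088 - 755t for integer t.
a ≥ 0: smallest is 11102 mod 226 = 28 (at t = -49), with b = -93.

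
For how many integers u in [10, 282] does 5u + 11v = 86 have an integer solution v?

gcd(11, 5) = 1.
By Bézout, 5·(-2) + 11·(1) = 1.
Particular solution: (4, 6).
General solution: u = 4 + 11t, v = 6 - 5t for integer t.
10 ≤ 4 + 11t ≤ 282 gives t ∈ [1, 25], which is 25 values.

25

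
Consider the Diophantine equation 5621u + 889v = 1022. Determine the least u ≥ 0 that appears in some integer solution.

81

gcd(5621, 889) = 7  (5621 = 6×889 + 287, 889 = 3×287 + 28, 287 = 10×28 + 7, 28 = 4×7).
7 divides 1022, so solutions exist.
Back-substituting, 5621×(31) + 889×(-196) = 7.
Scale by 1022/7 = 146: (u₀, v₀) = (4526, -28616).
General solution: u = 4526 + 127t, v = -28616 - 803t for integer t.
u ≥ 0: smallest is 4526 mod 127 = 81 (at t = -35), with v = -511.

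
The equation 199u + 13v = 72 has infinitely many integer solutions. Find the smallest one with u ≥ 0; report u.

5

gcd(199, 13):
  199 = 15×13 + 4
  13 = 3×4 + 1
  4 = 4×1
so gcd(199, 13) = 1.
1 divides 72, so solutions exist.
Back-substitute for Bézout coefficients:
  1 = 13 - 3×4
  ... = 199×(-3) + 13×(46)
Scale by 72/1 = 72: (u₀, v₀) = (-216, 3312).
General solution: u = -216 + 13t, v = 3312 - 199t for integer t.
u ≥ 0: smallest is -216 mod 13 = 5 (at t = 17), with v = -71.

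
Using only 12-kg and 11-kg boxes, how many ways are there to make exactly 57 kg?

Need nonnegative integers with 12j + 11k = 57.
gcd(12, 11) = 1, and 12·(1) + 11·(-1) = 1.
So (j₀, k₀) = (57, -57); general j = 57 + 11t, k = -57 - 12t.
j ≥ 0 ⇒ t ≥ -5; k ≥ 0 ⇒ t ≤ -5. That's 1 value of t.

1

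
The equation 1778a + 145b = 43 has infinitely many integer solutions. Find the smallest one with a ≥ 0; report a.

gcd(1778, 145) = 1  (1778 = 12·145 + 38, 145 = 3·38 + 31, 38 = 1·31 + 7, 31 = 4·7 + 3, 7 = 2·3 + 1, 3 = 3·1).
1 divides 43, so solutions exist.
Back-substituting, 1778·(42) + 145·(-515) = 1.
Scale by 43/1 = 43: (a₀, b₀) = (1806, -22145).
General solution: a = 1806 + 145t, b = -22145 - 1778t for integer t.
a ≥ 0: smallest is 1806 mod 145 = 66 (at t = -12), with b = -809.

66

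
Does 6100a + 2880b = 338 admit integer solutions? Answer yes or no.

no

gcd(6100, 2880):
  6100 = 2*2880 + 340
  2880 = 8*340 + 160
  340 = 2*160 + 20
  160 = 8*20
so gcd(6100, 2880) = 20.
20 does not divide 338 (remainder 18), so no integer solutions.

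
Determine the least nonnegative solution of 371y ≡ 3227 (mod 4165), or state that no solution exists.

gcd(4165, 371) = 7.
7 divides 3227, so solutions exist.
By Bézout, 371·(247) + 4165·(-22) = 7.
So 371·(247) ≡ 7 (mod 4165); multiply by 461: y ≡ 113867 (mod 595).
Smallest nonnegative: y = 113867 mod 595 = 222.

222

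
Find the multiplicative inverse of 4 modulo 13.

gcd(13, 4):
  13 = 3×4 + 1
  4 = 4×1
so gcd(13, 4) = 1.
Back-substitute for Bézout coefficients:
  1 = 13 - 3×4
  ... = 4×(-3) + 13×(1)
So 4×-3 ≡ 1 (mod 13), and -3 mod 13 = 10.

10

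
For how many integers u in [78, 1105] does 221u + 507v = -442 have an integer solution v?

gcd(507, 221) = 13.
By Bézout, 221·(-16) + 507·(7) = 13.
Particular solution: (37, -17).
General solution: u = 37 + 39t, v = -17 - 17t for integer t.
78 ≤ 37 + 39t ≤ 1105 gives t ∈ [2, 27], which is 26 values.

26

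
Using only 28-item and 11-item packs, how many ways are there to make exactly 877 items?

Need nonnegative integers with 28j + 11k = 877.
gcd(28, 11) = 1, and 28·(2) + 11·(-5) = 1.
So (j₀, k₀) = (1754, -4385); general j = 1754 + 11t, k = -4385 - 28t.
j ≥ 0 ⇒ t ≥ -159; k ≥ 0 ⇒ t ≤ -157. That's 3 values of t.

3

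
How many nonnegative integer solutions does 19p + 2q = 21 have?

1

gcd(19, 2) = 1  (19 = 9×2 + 1, 2 = 2×1).
Back-substituting, 19×(1) + 2×(-9) = 1.
Scale by 21: one solution is (21, -189). Reduce p mod 2: (1, 1).
General: p = 1 + 2t, q = 1 - 19t.
p ≥ 0 ⇒ t ≥ 0; q ≥ 0 ⇒ t ≤ 0. So t ∈ [0, 0]: 1 solution.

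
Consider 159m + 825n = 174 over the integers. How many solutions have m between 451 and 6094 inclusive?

20

gcd(825, 159):
  825 = 5·159 + 30
  159 = 5·30 + 9
  30 = 3·9 + 3
  9 = 3·3
so gcd(825, 159) = 3.
Back-substitute for Bézout coefficients:
  3 = 30 - 3·9
  ... = 159·(-83) + 825·(16)
Scale by 58: particular solution (-4814, 928); reduce m mod 275: (136, -26).
General solution: m = 136 + 275t, n = -26 - 53t for integer t.
451 ≤ 136 + 275t ≤ 6094 gives t ∈ [2, 21], which is 20 values.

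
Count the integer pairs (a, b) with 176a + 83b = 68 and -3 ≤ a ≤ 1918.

gcd(176, 83):
  176 = 2×83 + 10
  83 = 8×10 + 3
  10 = 3×3 + 1
  3 = 3×1
so gcd(176, 83) = 1.
Back-substitute for Bézout coefficients:
  1 = 10 - 3×3
  ... = 176×(25) + 83×(-53)
Scale by 68: particular solution (1700, -3604); reduce a mod 83: (40, -84).
General solution: a = 40 + 83t, b = -84 - 176t for integer t.
-3 ≤ 40 + 83t ≤ 1918 gives t ∈ [0, 22], which is 23 values.

23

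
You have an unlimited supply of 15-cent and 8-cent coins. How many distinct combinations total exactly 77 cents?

Need nonnegative integers with 15j + 8k = 77.
gcd(15, 8) = 1, and 15·(-1) + 8·(2) = 1.
So (j₀, k₀) = (-77, 154); general j = -77 + 8t, k = 154 - 15t.
j ≥ 0 ⇒ t ≥ 10; k ≥ 0 ⇒ t ≤ 10. That's 1 value of t.

1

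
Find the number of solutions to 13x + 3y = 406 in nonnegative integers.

11

gcd(13, 3):
  13 = 4·3 + 1
  3 = 3·1
so gcd(13, 3) = 1.
Back-substitute for Bézout coefficients:
  1 = 13 - 4·3
  ... = 13·(1) + 3·(-4)
Scale by 406: one solution is (406, -1624). Reduce x mod 3: (1, 131).
General: x = 1 + 3t, y = 131 - 13t.
x ≥ 0 ⇒ t ≥ 0; y ≥ 0 ⇒ t ≤ 10. So t ∈ [0, 10]: 11 solutions.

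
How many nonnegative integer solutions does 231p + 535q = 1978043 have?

gcd(535, 231) = 1  (535 = 2·231 + 73, 231 = 3·73 + 12, 73 = 6·12 + 1, 12 = 12·1).
Back-substituting, 231·(-44) + 535·(19) = 1.
Scale by 1978043: one solution is (-87033892, 37582817). Reduce p mod 535: (443, 3506).
General: p = 443 + 535t, q = 3506 - 231t.
p ≥ 0 ⇒ t ≥ 0; q ≥ 0 ⇒ t ≤ 15. So t ∈ [0, 15]: 16 solutions.

16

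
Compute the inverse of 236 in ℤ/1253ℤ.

738

gcd(1253, 236) = 1.
By Bézout, 236*(-515) + 1253*(97) = 1.
So 236*-515 ≡ 1 (mod 1253), and -515 mod 1253 = 738.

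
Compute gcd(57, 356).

gcd(356, 57):
  356 = 6×57 + 14
  57 = 4×14 + 1
  14 = 14×1
so gcd(356, 57) = 1.

1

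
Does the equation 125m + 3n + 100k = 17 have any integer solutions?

yes

gcd(125, 3):
  125 = 41·3 + 2
  3 = 1·2 + 1
  2 = 2·1
so gcd(125, 3) = 1.
gcd(1, 100) = 1.
1 divides 17, so integer solutions exist.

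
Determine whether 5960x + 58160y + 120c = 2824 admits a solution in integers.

gcd(58160, 5960) = 40  (58160 = 9·5960 + 4520, 5960 = 1·4520 + 1440, 4520 = 3·1440 + 200, 1440 = 7·200 + 40, 200 = 5·40).
gcd(40, 120) = 40.
40 does not divide 2824 (remainder 24), so no integer solutions.

no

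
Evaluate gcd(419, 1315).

1

gcd(1315, 419):
  1315 = 3×419 + 58
  419 = 7×58 + 13
  58 = 4×13 + 6
  13 = 2×6 + 1
  6 = 6×1
so gcd(1315, 419) = 1.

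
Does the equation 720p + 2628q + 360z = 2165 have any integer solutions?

gcd(2628, 720) = 36  (2628 = 3·720 + 468, 720 = 1·468 + 252, 468 = 1·252 + 216, 252 = 1·216 + 36, 216 = 6·36).
gcd(36, 360) = 36.
36 does not divide 2165 (remainder 5), so no integer solutions.

no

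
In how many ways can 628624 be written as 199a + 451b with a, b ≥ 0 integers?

7

gcd(451, 199) = 1  (451 = 2×199 + 53, 199 = 3×53 + 40, 53 = 1×40 + 13, 40 = 3×13 + 1, 13 = 13×1).
Back-substituting, 199×(34) + 451×(-15) = 1.
Scale by 628624: one solution is (21373216, -9429360). Reduce a mod 451: (326, 1250).
General: a = 326 + 451t, b = 1250 - 199t.
a ≥ 0 ⇒ t ≥ 0; b ≥ 0 ⇒ t ≤ 6. So t ∈ [0, 6]: 7 solutions.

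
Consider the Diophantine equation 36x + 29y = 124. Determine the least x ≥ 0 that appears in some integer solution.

26

gcd(36, 29):
  36 = 1×29 + 7
  29 = 4×7 + 1
  7 = 7×1
so gcd(36, 29) = 1.
1 divides 124, so solutions exist.
Back-substitute for Bézout coefficients:
  1 = 29 - 4×7
  ... = 36×(-4) + 29×(5)
Scale by 124/1 = 124: (x₀, y₀) = (-496, 620).
General solution: x = -496 + 29t, y = 620 - 36t for integer t.
x ≥ 0: smallest is -496 mod 29 = 26 (at t = 18), with y = -28.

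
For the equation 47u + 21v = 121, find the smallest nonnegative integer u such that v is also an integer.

gcd(47, 21):
  47 = 2*21 + 5
  21 = 4*5 + 1
  5 = 5*1
so gcd(47, 21) = 1.
1 divides 121, so solutions exist.
Back-substitute for Bézout coefficients:
  1 = 21 - 4*5
  ... = 47*(-4) + 21*(9)
Scale by 121/1 = 121: (u₀, v₀) = (-484, 1089).
General solution: u = -484 + 21t, v = 1089 - 47t for integer t.
u ≥ 0: smallest is -484 mod 21 = 20 (at t = 24), with v = -39.

20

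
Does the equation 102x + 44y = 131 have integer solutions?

no

gcd(102, 44) = 2  (102 = 2*44 + 14, 44 = 3*14 + 2, 14 = 7*2).
2 does not divide 131 (remainder 1), so no integer solutions.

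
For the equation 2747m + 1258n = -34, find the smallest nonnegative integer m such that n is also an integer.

gcd(2747, 1258):
  2747 = 2×1258 + 231
  1258 = 5×231 + 103
  231 = 2×103 + 25
  103 = 4×25 + 3
  25 = 8×3 + 1
  3 = 3×1
so gcd(2747, 1258) = 1.
1 divides -34, so solutions exist.
Back-substitute for Bézout coefficients:
  1 = 25 - 8×3
  ... = 2747×(403) + 1258×(-880)
Scale by -34/1 = -34: (m₀, n₀) = (-13702, 29920).
General solution: m = -13702 + 1258t, n = 29920 - 2747t for integer t.
m ≥ 0: smallest is -13702 mod 1258 = 136 (at t = 11), with n = -297.

136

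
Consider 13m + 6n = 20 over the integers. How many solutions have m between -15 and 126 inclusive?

gcd(13, 6):
  13 = 2·6 + 1
  6 = 6·1
so gcd(13, 6) = 1.
Back-substitute for Bézout coefficients:
  1 = 13 - 2·6
  ... = 13·(1) + 6·(-2)
Scale by 20: particular solution (20, -40); reduce m mod 6: (2, -1).
General solution: m = 2 + 6t, n = -1 - 13t for integer t.
-15 ≤ 2 + 6t ≤ 126 gives t ∈ [-2, 20], which is 23 values.

23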